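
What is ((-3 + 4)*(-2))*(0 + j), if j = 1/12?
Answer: -⅙ ≈ -0.16667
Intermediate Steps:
j = 1/12 ≈ 0.083333
((-3 + 4)*(-2))*(0 + j) = ((-3 + 4)*(-2))*(0 + 1/12) = (1*(-2))*(1/12) = -2*1/12 = -⅙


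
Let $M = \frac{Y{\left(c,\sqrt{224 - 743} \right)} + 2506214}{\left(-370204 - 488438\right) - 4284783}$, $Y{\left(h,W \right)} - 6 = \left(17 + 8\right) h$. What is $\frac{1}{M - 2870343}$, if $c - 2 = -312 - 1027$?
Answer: $- \frac{342895}{984226427838} \approx -3.4839 \cdot 10^{-7}$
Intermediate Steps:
$c = -1337$ ($c = 2 - 1339 = -1337$)
$Y{\left(h,W \right)} = 6 + 25 h$ ($Y{\left(h,W \right)} = 6 + \left(17 + 8\right) h = 6 + 25 h$)
$M = - \frac{164853}{342895}$ ($M = \frac{\left(6 + 25 \left(-1337\right)\right) + 2506214}{\left(-370204 - 488438\right) - 4284783} = \frac{\left(6 - 33425\right) + 2506214}{\left(-370204 - 488438\right) - 4284783} = \frac{-33419 + 2506214}{-858642 - 4284783} = \frac{2472795}{-5143425} = 2472795 \left(- \frac{1}{5143425}\right) = - \frac{164853}{342895} \approx -0.48077$)
$\frac{1}{M - 2870343} = \frac{1}{- \frac{164853}{342895} - 2870343} = \frac{1}{- \frac{984226427838}{342895}} = - \frac{342895}{984226427838}$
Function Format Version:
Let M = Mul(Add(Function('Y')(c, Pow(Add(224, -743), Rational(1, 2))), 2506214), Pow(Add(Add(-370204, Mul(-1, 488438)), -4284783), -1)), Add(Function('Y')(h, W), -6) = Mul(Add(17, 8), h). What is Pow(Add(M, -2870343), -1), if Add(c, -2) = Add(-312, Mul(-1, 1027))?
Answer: Rational(-342895, 984226427838) ≈ -3.4839e-7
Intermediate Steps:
c = -1337 (c = Add(2, Add(-312, Mul(-1, 1027))) = Add(2, Add(-312, -1027)) = Add(2, -1339) = -1337)
Function('Y')(h, W) = Add(6, Mul(25, h)) (Function('Y')(h, W) = Add(6, Mul(Add(17, 8), h)) = Add(6, Mul(25, h)))
M = Rational(-164853, 342895) (M = Mul(Add(Add(6, Mul(25, -1337)), 2506214), Pow(Add(Add(-370204, Mul(-1, 488438)), -4284783), -1)) = Mul(Add(Add(6, -33425), 2506214), Pow(Add(Add(-370204, -488438), -4284783), -1)) = Mul(Add(-33419, 2506214), Pow(Add(-858642, -4284783), -1)) = Mul(2472795, Pow(-5143425, -1)) = Mul(2472795, Rational(-1, 5143425)) = Rational(-164853, 342895) ≈ -0.48077)
Pow(Add(M, -2870343), -1) = Pow(Add(Rational(-164853, 342895), -2870343), -1) = Pow(Rational(-984226427838, 342895), -1) = Rational(-342895, 984226427838)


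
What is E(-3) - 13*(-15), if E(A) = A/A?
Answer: 196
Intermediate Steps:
E(A) = 1
E(-3) - 13*(-15) = 1 - 13*(-15) = 1 + 195 = 196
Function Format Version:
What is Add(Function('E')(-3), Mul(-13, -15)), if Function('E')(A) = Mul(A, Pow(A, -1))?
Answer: 196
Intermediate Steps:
Function('E')(A) = 1
Add(Function('E')(-3), Mul(-13, -15)) = Add(1, Mul(-13, -15)) = Add(1, 195) = 196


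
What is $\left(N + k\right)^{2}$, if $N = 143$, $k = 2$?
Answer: $21025$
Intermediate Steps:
$\left(N + k\right)^{2} = \left(143 + 2\right)^{2} = 145^{2} = 21025$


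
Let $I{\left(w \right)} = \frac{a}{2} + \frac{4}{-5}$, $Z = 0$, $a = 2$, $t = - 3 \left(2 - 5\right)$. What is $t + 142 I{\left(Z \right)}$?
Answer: $\frac{187}{5} \approx 37.4$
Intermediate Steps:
$t = 9$ ($t = \left(-3\right) \left(-3\right) = 9$)
$I{\left(w \right)} = \frac{1}{5}$ ($I{\left(w \right)} = \frac{2}{2} + \frac{4}{-5} = 2 \cdot \frac{1}{2} + 4 \left(- \frac{1}{5}\right) = 1 - \frac{4}{5} = \frac{1}{5}$)
$t + 142 I{\left(Z \right)} = 9 + 142 \cdot \frac{1}{5} = 9 + \frac{142}{5} = \frac{187}{5}$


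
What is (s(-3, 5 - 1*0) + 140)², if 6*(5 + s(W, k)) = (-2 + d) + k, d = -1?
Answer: 164836/9 ≈ 18315.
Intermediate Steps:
s(W, k) = -11/2 + k/6 (s(W, k) = -5 + ((-2 - 1) + k)/6 = -5 + (-3 + k)/6 = -5 + (-½ + k/6) = -11/2 + k/6)
(s(-3, 5 - 1*0) + 140)² = ((-11/2 + (5 - 1*0)/6) + 140)² = ((-11/2 + (5 + 0)/6) + 140)² = ((-11/2 + (⅙)*5) + 140)² = ((-11/2 + ⅚) + 140)² = (-14/3 + 140)² = (406/3)² = 164836/9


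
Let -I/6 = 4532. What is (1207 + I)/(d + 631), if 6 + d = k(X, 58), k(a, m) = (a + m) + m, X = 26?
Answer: -25985/767 ≈ -33.879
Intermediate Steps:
I = -27192 (I = -6*4532 = -27192)
k(a, m) = a + 2*m
d = 136 (d = -6 + (26 + 2*58) = -6 + (26 + 116) = -6 + 142 = 136)
(1207 + I)/(d + 631) = (1207 - 27192)/(136 + 631) = -25985/767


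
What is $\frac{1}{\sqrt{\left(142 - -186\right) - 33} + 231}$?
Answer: $\frac{231}{53066} - \frac{\sqrt{295}}{53066} \approx 0.0040294$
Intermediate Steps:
$\frac{1}{\sqrt{\left(142 - -186\right) - 33} + 231} = \frac{1}{\sqrt{\left(142 + 186\right) - 33} + 231} = \frac{1}{\sqrt{328 - 33} + 231} = \frac{1}{\sqrt{295} + 231} = \frac{1}{231 + \sqrt{295}}$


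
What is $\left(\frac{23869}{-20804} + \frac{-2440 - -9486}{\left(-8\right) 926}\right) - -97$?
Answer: $\frac{1828231071}{19264504} \approx 94.901$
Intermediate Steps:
$\left(\frac{23869}{-20804} + \frac{-2440 - -9486}{\left(-8\right) 926}\right) - -97 = \left(23869 \left(- \frac{1}{20804}\right) + \frac{-2440 + 9486}{-7408}\right) + 97 = \left(- \frac{23869}{20804} + 7046 \left(- \frac{1}{7408}\right)\right) + 97 = \left(- \frac{23869}{20804} - \frac{3523}{3704}\right) + 97 = - \frac{40425817}{19264504} + 97 = \frac{1828231071}{19264504}$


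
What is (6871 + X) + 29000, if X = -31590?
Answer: 4281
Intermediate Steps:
(6871 + X) + 29000 = (6871 - 31590) + 29000 = -24719 + 29000 = 4281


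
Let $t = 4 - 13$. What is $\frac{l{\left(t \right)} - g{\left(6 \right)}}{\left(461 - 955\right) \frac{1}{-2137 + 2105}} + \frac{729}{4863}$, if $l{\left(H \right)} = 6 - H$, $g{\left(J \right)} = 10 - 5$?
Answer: $\frac{319381}{400387} \approx 0.79768$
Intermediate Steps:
$g{\left(J \right)} = 5$ ($g{\left(J \right)} = 10 - 5 = 5$)
$t = -9$
$\frac{l{\left(t \right)} - g{\left(6 \right)}}{\left(461 - 955\right) \frac{1}{-2137 + 2105}} + \frac{729}{4863} = \frac{\left(6 - -9\right) - 5}{\left(461 - 955\right) \frac{1}{-2137 + 2105}} + \frac{729}{4863} = \frac{\left(6 + 9\right) - 5}{\left(-494\right) \frac{1}{-32}} + 729 \cdot \frac{1}{4863} = \frac{15 - 5}{\left(-494\right) \left(- \frac{1}{32}\right)} + \frac{243}{1621} = \frac{10}{\frac{247}{16}} + \frac{243}{1621} = 10 \cdot \frac{16}{247} + \frac{243}{1621} = \frac{160}{247} + \frac{243}{1621} = \frac{319381}{400387}$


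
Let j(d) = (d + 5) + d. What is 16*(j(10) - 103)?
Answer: -1248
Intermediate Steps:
j(d) = 5 + 2*d (j(d) = (5 + d) + d = 5 + 2*d)
16*(j(10) - 103) = 16*((5 + 2*10) - 103) = 16*((5 + 20) - 103) = 16*(25 - 103) = 16*(-78) = -1248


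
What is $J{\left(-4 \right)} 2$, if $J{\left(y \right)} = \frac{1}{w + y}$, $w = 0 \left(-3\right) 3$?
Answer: $- \frac{1}{2} \approx -0.5$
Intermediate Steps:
$w = 0$ ($w = 0 \cdot 3 = 0$)
$J{\left(y \right)} = \frac{1}{y}$ ($J{\left(y \right)} = \frac{1}{0 + y} = \frac{1}{y}$)
$J{\left(-4 \right)} 2 = \frac{1}{-4} \cdot 2 = \left(- \frac{1}{4}\right) 2 = - \frac{1}{2}$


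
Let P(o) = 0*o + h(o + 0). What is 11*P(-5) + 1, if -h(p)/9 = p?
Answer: 496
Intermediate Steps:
h(p) = -9*p
P(o) = -9*o (P(o) = 0*o - 9*(o + 0) = 0 - 9*o = -9*o)
11*P(-5) + 1 = 11*(-9*(-5)) + 1 = 11*45 + 1 = 495 + 1 = 496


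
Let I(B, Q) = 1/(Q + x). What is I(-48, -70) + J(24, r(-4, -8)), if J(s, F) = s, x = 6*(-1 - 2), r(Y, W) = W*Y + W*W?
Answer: 2111/88 ≈ 23.989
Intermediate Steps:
r(Y, W) = W² + W*Y (r(Y, W) = W*Y + W² = W² + W*Y)
x = -18 (x = 6*(-3) = -18)
I(B, Q) = 1/(-18 + Q) (I(B, Q) = 1/(Q - 18) = 1/(-18 + Q))
I(-48, -70) + J(24, r(-4, -8)) = 1/(-18 - 70) + 24 = 1/(-88) + 24 = -1/88 + 24 = 2111/88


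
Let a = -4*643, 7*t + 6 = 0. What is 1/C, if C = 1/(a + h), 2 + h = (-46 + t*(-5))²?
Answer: -40862/49 ≈ -833.92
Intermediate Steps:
t = -6/7 (t = -6/7 + (⅐)*0 = -6/7 + 0 = -6/7 ≈ -0.85714)
a = -2572
h = 85166/49 (h = -2 + (-46 - 6/7*(-5))² = -2 + (-46 + 30/7)² = -2 + (-292/7)² = -2 + 85264/49 = 85166/49 ≈ 1738.1)
C = -49/40862 (C = 1/(-2572 + 85166/49) = 1/(-40862/49) = -49/40862 ≈ -0.0011992)
1/C = 1/(-49/40862) = -40862/49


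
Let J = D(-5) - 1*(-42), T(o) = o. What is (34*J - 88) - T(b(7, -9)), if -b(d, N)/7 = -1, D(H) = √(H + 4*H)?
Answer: 1333 + 170*I ≈ 1333.0 + 170.0*I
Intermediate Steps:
D(H) = √5*√H (D(H) = √(5*H) = √5*√H)
b(d, N) = 7 (b(d, N) = -7*(-1) = 7)
J = 42 + 5*I (J = √5*√(-5) - 1*(-42) = √5*(I*√5) + 42 = 5*I + 42 = 42 + 5*I ≈ 42.0 + 5.0*I)
(34*J - 88) - T(b(7, -9)) = (34*(42 + 5*I) - 88) - 1*7 = ((1428 + 170*I) - 88) - 7 = (1340 + 170*I) - 7 = 1333 + 170*I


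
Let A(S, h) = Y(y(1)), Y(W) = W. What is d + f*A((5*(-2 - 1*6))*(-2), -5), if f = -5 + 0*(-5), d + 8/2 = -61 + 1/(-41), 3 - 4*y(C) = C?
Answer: -5537/82 ≈ -67.524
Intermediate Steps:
y(C) = 3/4 - C/4
A(S, h) = 1/2 (A(S, h) = 3/4 - 1/4*1 = 3/4 - 1/4 = 1/2)
d = -2666/41 (d = -4 + (-61 + 1/(-41)) = -4 + (-61 - 1/41) = -4 - 2502/41 = -2666/41 ≈ -65.024)
f = -5 (f = -5 + 0 = -5)
d + f*A((5*(-2 - 1*6))*(-2), -5) = -2666/41 - 5*1/2 = -2666/41 - 5/2 = -5537/82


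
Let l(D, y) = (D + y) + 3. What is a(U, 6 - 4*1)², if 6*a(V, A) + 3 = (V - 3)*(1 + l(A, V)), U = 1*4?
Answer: 49/36 ≈ 1.3611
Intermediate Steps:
l(D, y) = 3 + D + y
U = 4
a(V, A) = -½ + (-3 + V)*(4 + A + V)/6 (a(V, A) = -½ + ((V - 3)*(1 + (3 + A + V)))/6 = -½ + ((-3 + V)*(4 + A + V))/6 = -½ + (-3 + V)*(4 + A + V)/6)
a(U, 6 - 4*1)² = (-5/2 - (6 - 4*1)/2 + (⅙)*4 + (⅙)*4² + (⅙)*(6 - 4*1)*4)² = (-5/2 - (6 - 4)/2 + ⅔ + (⅙)*16 + (⅙)*(6 - 4)*4)² = (-5/2 - ½*2 + ⅔ + 8/3 + (⅙)*2*4)² = (-5/2 - 1 + ⅔ + 8/3 + 4/3)² = (7/6)² = 49/36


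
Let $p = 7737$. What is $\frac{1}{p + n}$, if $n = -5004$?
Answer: $\frac{1}{2733} \approx 0.0003659$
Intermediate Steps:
$\frac{1}{p + n} = \frac{1}{7737 - 5004} = \frac{1}{2733}$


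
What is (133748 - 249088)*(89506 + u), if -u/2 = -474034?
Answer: -119673785160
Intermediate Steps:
u = 948068 (u = -2*(-474034) = 948068)
(133748 - 249088)*(89506 + u) = (133748 - 249088)*(89506 + 948068) = -115340*1037574 = -119673785160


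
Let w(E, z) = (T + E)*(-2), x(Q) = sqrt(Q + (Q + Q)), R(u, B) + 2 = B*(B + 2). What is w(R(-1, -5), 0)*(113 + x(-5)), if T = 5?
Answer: -4068 - 36*I*sqrt(15) ≈ -4068.0 - 139.43*I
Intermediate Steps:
R(u, B) = -2 + B*(2 + B) (R(u, B) = -2 + B*(B + 2) = -2 + B*(2 + B))
x(Q) = sqrt(3)*sqrt(Q) (x(Q) = sqrt(Q + 2*Q) = sqrt(3*Q) = sqrt(3)*sqrt(Q))
w(E, z) = -10 - 2*E (w(E, z) = (5 + E)*(-2) = -10 - 2*E)
w(R(-1, -5), 0)*(113 + x(-5)) = (-10 - 2*(-2 + (-5)**2 + 2*(-5)))*(113 + sqrt(3)*sqrt(-5)) = (-10 - 2*(-2 + 25 - 10))*(113 + sqrt(3)*(I*sqrt(5))) = (-10 - 2*13)*(113 + I*sqrt(15)) = (-10 - 26)*(113 + I*sqrt(15)) = -36*(113 + I*sqrt(15)) = -4068 - 36*I*sqrt(15)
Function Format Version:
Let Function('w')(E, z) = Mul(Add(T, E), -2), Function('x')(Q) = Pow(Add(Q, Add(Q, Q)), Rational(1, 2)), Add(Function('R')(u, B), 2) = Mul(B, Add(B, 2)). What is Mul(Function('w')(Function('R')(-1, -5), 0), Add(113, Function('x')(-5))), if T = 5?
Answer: Add(-4068, Mul(-36, I, Pow(15, Rational(1, 2)))) ≈ Add(-4068.0, Mul(-139.43, I))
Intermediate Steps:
Function('R')(u, B) = Add(-2, Mul(B, Add(2, B))) (Function('R')(u, B) = Add(-2, Mul(B, Add(B, 2))) = Add(-2, Mul(B, Add(2, B))))
Function('x')(Q) = Mul(Pow(3, Rational(1, 2)), Pow(Q, Rational(1, 2))) (Function('x')(Q) = Pow(Add(Q, Mul(2, Q)), Rational(1, 2)) = Pow(Mul(3, Q), Rational(1, 2)) = Mul(Pow(3, Rational(1, 2)), Pow(Q, Rational(1, 2))))
Function('w')(E, z) = Add(-10, Mul(-2, E)) (Function('w')(E, z) = Mul(Add(5, E), -2) = Add(-10, Mul(-2, E)))
Mul(Function('w')(Function('R')(-1, -5), 0), Add(113, Function('x')(-5))) = Mul(Add(-10, Mul(-2, Add(-2, Pow(-5, 2), Mul(2, -5)))), Add(113, Mul(Pow(3, Rational(1, 2)), Pow(-5, Rational(1, 2))))) = Mul(Add(-10, Mul(-2, Add(-2, 25, -10))), Add(113, Mul(Pow(3, Rational(1, 2)), Mul(I, Pow(5, Rational(1, 2)))))) = Mul(Add(-10, Mul(-2, 13)), Add(113, Mul(I, Pow(15, Rational(1, 2))))) = Mul(Add(-10, -26), Add(113, Mul(I, Pow(15, Rational(1, 2))))) = Mul(-36, Add(113, Mul(I, Pow(15, Rational(1, 2))))) = Add(-4068, Mul(-36, I, Pow(15, Rational(1, 2))))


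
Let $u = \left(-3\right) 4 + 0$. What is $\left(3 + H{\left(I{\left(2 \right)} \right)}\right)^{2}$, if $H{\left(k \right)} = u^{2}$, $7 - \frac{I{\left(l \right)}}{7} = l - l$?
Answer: $21609$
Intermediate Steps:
$I{\left(l \right)} = 49$ ($I{\left(l \right)} = 49 - 7 \left(l - l\right) = 49 - 0 = 49 + 0 = 49$)
$u = -12$ ($u = -12 + 0 = -12$)
$H{\left(k \right)} = 144$ ($H{\left(k \right)} = \left(-12\right)^{2} = 144$)
$\left(3 + H{\left(I{\left(2 \right)} \right)}\right)^{2} = \left(3 + 144\right)^{2} = 147^{2} = 21609$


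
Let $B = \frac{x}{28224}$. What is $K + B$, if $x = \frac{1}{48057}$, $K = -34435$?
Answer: $- \frac{46706283046079}{1356360768} \approx -34435.0$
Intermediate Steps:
$x = \frac{1}{48057} \approx 2.0809 \cdot 10^{-5}$
$B = \frac{1}{1356360768}$ ($B = \frac{1}{48057 \cdot 28224} = \frac{1}{48057} \cdot \frac{1}{28224} = \frac{1}{1356360768} \approx 7.3727 \cdot 10^{-10}$)
$K + B = -34435 + \frac{1}{1356360768} = - \frac{46706283046079}{1356360768}$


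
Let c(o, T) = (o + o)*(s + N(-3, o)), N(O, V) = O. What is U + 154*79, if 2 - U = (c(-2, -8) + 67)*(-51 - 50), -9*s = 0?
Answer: 20147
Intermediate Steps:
s = 0 (s = -⅑*0 = 0)
c(o, T) = -6*o (c(o, T) = (o + o)*(0 - 3) = (2*o)*(-3) = -6*o)
U = 7981 (U = 2 - (-6*(-2) + 67)*(-51 - 50) = 2 - (12 + 67)*(-101) = 2 - 79*(-101) = 2 - 1*(-7979) = 2 + 7979 = 7981)
U + 154*79 = 7981 + 154*79 = 7981 + 12166 = 20147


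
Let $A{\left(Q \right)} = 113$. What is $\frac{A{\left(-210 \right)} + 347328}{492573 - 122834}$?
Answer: $\frac{347441}{369739} \approx 0.93969$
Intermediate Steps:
$\frac{A{\left(-210 \right)} + 347328}{492573 - 122834} = \frac{113 + 347328}{492573 - 122834} = \frac{347441}{369739}$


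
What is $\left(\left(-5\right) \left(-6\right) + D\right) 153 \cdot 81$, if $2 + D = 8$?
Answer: $446148$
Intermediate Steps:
$D = 6$ ($D = -2 + 8 = 6$)
$\left(\left(-5\right) \left(-6\right) + D\right) 153 \cdot 81 = \left(\left(-5\right) \left(-6\right) + 6\right) 153 \cdot 81 = \left(30 + 6\right) 153 \cdot 81 = 36 \cdot 153 \cdot 81 = 5508 \cdot 81 = 446148$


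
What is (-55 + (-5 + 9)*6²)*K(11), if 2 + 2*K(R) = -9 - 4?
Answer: -1335/2 ≈ -667.50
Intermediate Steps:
K(R) = -15/2 (K(R) = -1 + (-9 - 4)/2 = -1 + (½)*(-13) = -1 - 13/2 = -15/2)
(-55 + (-5 + 9)*6²)*K(11) = (-55 + (-5 + 9)*6²)*(-15/2) = (-55 + 4*36)*(-15/2) = (-55 + 144)*(-15/2) = 89*(-15/2) = -1335/2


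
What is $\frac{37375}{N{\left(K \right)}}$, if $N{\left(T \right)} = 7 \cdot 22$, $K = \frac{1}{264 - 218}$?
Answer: $\frac{37375}{154} \approx 242.69$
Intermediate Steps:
$K = \frac{1}{46} \approx 0.021739$
$N{\left(T \right)} = 154$
$\frac{37375}{N{\left(K \right)}} = \frac{37375}{154}$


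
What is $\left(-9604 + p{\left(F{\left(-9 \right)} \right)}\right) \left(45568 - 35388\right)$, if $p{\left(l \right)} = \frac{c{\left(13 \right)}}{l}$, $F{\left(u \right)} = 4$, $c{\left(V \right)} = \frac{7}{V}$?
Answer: $- \frac{1270975545}{13} \approx -9.7767 \cdot 10^{7}$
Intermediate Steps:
$p{\left(l \right)} = \frac{7}{13 l}$ ($p{\left(l \right)} = \frac{7 \cdot \frac{1}{13}}{l} = \frac{7}{13 l}$)
$\left(-9604 + p{\left(F{\left(-9 \right)} \right)}\right) \left(45568 - 35388\right) = \left(-9604 + \frac{7}{13 \cdot 4}\right) \left(45568 - 35388\right) = \left(-9604 + \frac{7}{13} \cdot \frac{1}{4}\right) 10180 = \left(-9604 + \frac{7}{52}\right) 10180 = \left(- \frac{499401}{52}\right) 10180 = - \frac{1270975545}{13}$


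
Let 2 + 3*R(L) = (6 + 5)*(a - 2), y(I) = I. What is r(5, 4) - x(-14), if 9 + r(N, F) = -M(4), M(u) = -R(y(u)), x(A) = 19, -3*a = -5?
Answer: -269/9 ≈ -29.889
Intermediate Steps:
a = 5/3 (a = -1/3*(-5) = 5/3 ≈ 1.6667)
R(L) = -17/9 (R(L) = -2/3 + ((6 + 5)*(5/3 - 2))/3 = -2/3 + (11*(-1/3))/3 = -2/3 + (1/3)*(-11/3) = -2/3 - 11/9 = -17/9)
M(u) = 17/9 (M(u) = -1*(-17/9) = 17/9)
r(N, F) = -98/9 (r(N, F) = -9 - 1*17/9 = -9 - 17/9 = -98/9)
r(5, 4) - x(-14) = -98/9 - 1*19 = -98/9 - 19 = -269/9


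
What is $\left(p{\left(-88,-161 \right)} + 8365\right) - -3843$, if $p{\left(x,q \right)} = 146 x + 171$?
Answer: $-469$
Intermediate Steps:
$p{\left(x,q \right)} = 171 + 146 x$
$\left(p{\left(-88,-161 \right)} + 8365\right) - -3843 = \left(\left(171 + 146 \left(-88\right)\right) + 8365\right) - -3843 = \left(\left(171 - 12848\right) + 8365\right) + 3843 = \left(-12677 + 8365\right) + 3843 = -4312 + 3843 = -469$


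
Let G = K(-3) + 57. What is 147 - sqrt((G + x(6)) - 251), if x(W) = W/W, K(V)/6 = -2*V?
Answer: 147 - I*sqrt(157) ≈ 147.0 - 12.53*I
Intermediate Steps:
K(V) = -12*V (K(V) = 6*(-2*V) = -12*V)
x(W) = 1
G = 93 (G = -12*(-3) + 57 = 36 + 57 = 93)
147 - sqrt((G + x(6)) - 251) = 147 - sqrt((93 + 1) - 251) = 147 - sqrt(94 - 251) = 147 - sqrt(-157) = 147 - I*sqrt(157)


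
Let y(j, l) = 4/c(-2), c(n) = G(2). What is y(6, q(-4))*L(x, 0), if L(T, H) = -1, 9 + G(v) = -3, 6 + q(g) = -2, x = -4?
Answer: ⅓ ≈ 0.33333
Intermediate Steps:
q(g) = -8 (q(g) = -6 - 2 = -8)
G(v) = -12 (G(v) = -9 - 3 = -12)
c(n) = -12
y(j, l) = -⅓ (y(j, l) = 4/(-12) = 4*(-1/12) = -⅓)
y(6, q(-4))*L(x, 0) = -⅓*(-1) = ⅓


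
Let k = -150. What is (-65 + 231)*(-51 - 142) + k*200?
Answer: -62038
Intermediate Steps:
(-65 + 231)*(-51 - 142) + k*200 = (-65 + 231)*(-51 - 142) - 150*200 = 166*(-193) - 30000 = -32038 - 30000 = -62038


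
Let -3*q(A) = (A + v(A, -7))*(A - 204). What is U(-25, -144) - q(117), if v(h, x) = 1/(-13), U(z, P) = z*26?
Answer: -52530/13 ≈ -4040.8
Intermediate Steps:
U(z, P) = 26*z
v(h, x) = -1/13
q(A) = -(-204 + A)*(-1/13 + A)/3 (q(A) = -(A - 1/13)*(A - 204)/3 = -(-1/13 + A)*(-204 + A)/3 = -(-204 + A)*(-1/13 + A)/3)
U(-25, -144) - q(117) = 26*(-25) - (-68/13 - 1/3*117**2 + (2653/39)*117) = -650 - (-68/13 - 1/3*13689 + 7959) = -650 - (-68/13 - 4563 + 7959) = -650 - 1*44080/13 = -650 - 44080/13 = -52530/13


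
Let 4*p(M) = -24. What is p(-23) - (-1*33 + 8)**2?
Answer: -631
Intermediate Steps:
p(M) = -6 (p(M) = (1/4)*(-24) = -6)
p(-23) - (-1*33 + 8)**2 = -6 - (-1*33 + 8)**2 = -6 - (-33 + 8)**2 = -6 - 1*(-25)**2 = -6 - 1*625 = -6 - 625 = -631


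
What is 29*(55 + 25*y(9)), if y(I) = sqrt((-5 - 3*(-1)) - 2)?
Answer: 1595 + 1450*I ≈ 1595.0 + 1450.0*I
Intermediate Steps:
y(I) = 2*I (y(I) = sqrt((-5 + 3) - 2) = sqrt(-2 - 2) = sqrt(-4) = 2*I)
29*(55 + 25*y(9)) = 29*(55 + 25*(2*I)) = 29*(55 + 50*I) = 1595 + 1450*I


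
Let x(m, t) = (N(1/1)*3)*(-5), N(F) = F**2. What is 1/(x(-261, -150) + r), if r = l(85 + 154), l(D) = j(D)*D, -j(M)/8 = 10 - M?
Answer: 1/437833 ≈ 2.2840e-6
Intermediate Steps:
j(M) = -80 + 8*M (j(M) = -8*(10 - M) = -80 + 8*M)
x(m, t) = -15 (x(m, t) = ((1/1)**2*3)*(-5) = (1**2*3)*(-5) = (1*3)*(-5) = 3*(-5) = -15)
l(D) = D*(-80 + 8*D) (l(D) = (-80 + 8*D)*D = D*(-80 + 8*D))
r = 437848 (r = 8*(85 + 154)*(-10 + (85 + 154)) = 8*239*(-10 + 239) = 8*239*229 = 437848)
1/(x(-261, -150) + r) = 1/(-15 + 437848) = 1/437833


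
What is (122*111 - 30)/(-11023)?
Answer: -13512/11023 ≈ -1.2258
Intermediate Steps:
(122*111 - 30)/(-11023) = (13542 - 30)*(-1/11023) = 13512*(-1/11023) = -13512/11023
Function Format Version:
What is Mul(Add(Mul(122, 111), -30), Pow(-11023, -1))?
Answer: Rational(-13512, 11023) ≈ -1.2258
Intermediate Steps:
Mul(Add(Mul(122, 111), -30), Pow(-11023, -1)) = Mul(Add(13542, -30), Rational(-1, 11023)) = Mul(13512, Rational(-1, 11023)) = Rational(-13512, 11023)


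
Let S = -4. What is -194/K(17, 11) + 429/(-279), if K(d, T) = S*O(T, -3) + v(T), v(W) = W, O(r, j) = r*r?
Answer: -49597/43989 ≈ -1.1275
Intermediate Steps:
O(r, j) = r²
K(d, T) = T - 4*T² (K(d, T) = -4*T² + T = T - 4*T²)
-194/K(17, 11) + 429/(-279) = -194*1/(11*(1 - 4*11)) + 429/(-279) = -194*1/(11*(1 - 44)) + 429*(-1/279) = -194/(11*(-43)) - 143/93 = -194/(-473) - 143/93 = -194*(-1/473) - 143/93 = 194/473 - 143/93 = -49597/43989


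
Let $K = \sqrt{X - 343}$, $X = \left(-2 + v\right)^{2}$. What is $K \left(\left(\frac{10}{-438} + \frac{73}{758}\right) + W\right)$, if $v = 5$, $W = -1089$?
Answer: $- \frac{180763981 i \sqrt{334}}{166002} \approx - 19901.0 i$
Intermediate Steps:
$X = 9$ ($X = \left(-2 + 5\right)^{2} = 3^{2} = 9$)
$K = i \sqrt{334}$ ($K = \sqrt{9 - 343} = \sqrt{-334} = i \sqrt{334} \approx 18.276 i$)
$K \left(\left(\frac{10}{-438} + \frac{73}{758}\right) + W\right) = i \sqrt{334} \left(\left(\frac{10}{-438} + \frac{73}{758}\right) - 1089\right) = i \sqrt{334} \left(\left(10 \left(- \frac{1}{438}\right) + 73 \cdot \frac{1}{758}\right) - 1089\right) = i \sqrt{334} \left(\left(- \frac{5}{219} + \frac{73}{758}\right) - 1089\right) = i \sqrt{334} \left(\frac{12197}{166002} - 1089\right) = i \sqrt{334} \left(- \frac{180763981}{166002}\right) = - \frac{180763981 i \sqrt{334}}{166002}$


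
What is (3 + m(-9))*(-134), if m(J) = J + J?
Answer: 2010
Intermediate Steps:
m(J) = 2*J
(3 + m(-9))*(-134) = (3 + 2*(-9))*(-134) = (3 - 18)*(-134) = -15*(-134) = 2010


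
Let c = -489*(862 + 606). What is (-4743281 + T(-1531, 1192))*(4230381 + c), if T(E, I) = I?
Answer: -16656725133081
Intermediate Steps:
c = -717852 (c = -489*1468 = -717852)
(-4743281 + T(-1531, 1192))*(4230381 + c) = (-4743281 + 1192)*(4230381 - 717852) = -4742089*3512529 = -16656725133081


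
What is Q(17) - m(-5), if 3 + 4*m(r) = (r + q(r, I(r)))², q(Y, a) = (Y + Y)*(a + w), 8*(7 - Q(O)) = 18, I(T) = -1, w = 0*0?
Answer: -¾ ≈ -0.75000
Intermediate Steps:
w = 0
Q(O) = 19/4 (Q(O) = 7 - ⅛*18 = 7 - 9/4 = 19/4)
q(Y, a) = 2*Y*a (q(Y, a) = (Y + Y)*(a + 0) = (2*Y)*a = 2*Y*a)
m(r) = -¾ + r²/4 (m(r) = -¾ + (r + 2*r*(-1))²/4 = -¾ + (r - 2*r)²/4 = -¾ + (-r)²/4 = -¾ + r²/4)
Q(17) - m(-5) = 19/4 - (-¾ + (¼)*(-5)²) = 19/4 - (-¾ + (¼)*25) = 19/4 - (-¾ + 25/4) = 19/4 - 1*11/2 = 19/4 - 11/2 = -¾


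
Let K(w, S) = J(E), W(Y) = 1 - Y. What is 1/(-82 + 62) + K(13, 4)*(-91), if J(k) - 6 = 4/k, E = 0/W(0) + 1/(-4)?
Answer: 18199/20 ≈ 909.95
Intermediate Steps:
E = -1/4 (E = 0/(1 - 1*0) + 1/(-4) = 0/(1 + 0) + 1*(-1/4) = 0/1 - 1/4 = 0*1 - 1/4 = 0 - 1/4 = -1/4 ≈ -0.25000)
J(k) = 6 + 4/k
K(w, S) = -10 (K(w, S) = 6 + 4/(-1/4) = 6 + 4*(-4) = 6 - 16 = -10)
1/(-82 + 62) + K(13, 4)*(-91) = 1/(-82 + 62) - 10*(-91) = 1/(-20) + 910 = -1/20 + 910 = 18199/20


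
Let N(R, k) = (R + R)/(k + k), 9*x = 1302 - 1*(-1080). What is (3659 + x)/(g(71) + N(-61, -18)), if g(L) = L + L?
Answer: 70626/2617 ≈ 26.987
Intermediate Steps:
x = 794/3 (x = (1302 - 1*(-1080))/9 = (1302 + 1080)/9 = (⅑)*2382 = 794/3 ≈ 264.67)
g(L) = 2*L
N(R, k) = R/k (N(R, k) = (2*R)/((2*k)) = (2*R)*(1/(2*k)) = R/k)
(3659 + x)/(g(71) + N(-61, -18)) = (3659 + 794/3)/(2*71 - 61/(-18)) = 11771/(3*(142 - 61*(-1/18))) = 11771/(3*(142 + 61/18)) = 11771/(3*(2617/18)) = (11771/3)*(18/2617) = 70626/2617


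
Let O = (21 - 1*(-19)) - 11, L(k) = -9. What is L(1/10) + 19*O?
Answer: 542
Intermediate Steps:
O = 29 (O = (21 + 19) - 11 = 40 - 11 = 29)
L(1/10) + 19*O = -9 + 19*29 = -9 + 551 = 542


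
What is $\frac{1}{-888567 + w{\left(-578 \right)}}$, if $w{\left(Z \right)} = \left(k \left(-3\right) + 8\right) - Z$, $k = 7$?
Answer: $- \frac{1}{888002} \approx -1.1261 \cdot 10^{-6}$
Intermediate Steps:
$w{\left(Z \right)} = -13 - Z$ ($w{\left(Z \right)} = \left(7 \left(-3\right) + 8\right) - Z = \left(-21 + 8\right) - Z = -13 - Z$)
$\frac{1}{-888567 + w{\left(-578 \right)}} = \frac{1}{-888567 - -565} = \frac{1}{-888567 + \left(-13 + 578\right)} = \frac{1}{-888567 + 565} = \frac{1}{-888002} = - \frac{1}{888002}$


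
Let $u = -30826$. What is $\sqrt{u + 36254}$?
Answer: $2 \sqrt{1357} \approx 73.675$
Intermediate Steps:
$\sqrt{u + 36254} = \sqrt{-30826 + 36254} = \sqrt{5428} = 2 \sqrt{1357}$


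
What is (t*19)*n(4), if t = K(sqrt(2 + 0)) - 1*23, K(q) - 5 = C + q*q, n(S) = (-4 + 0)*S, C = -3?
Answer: 5776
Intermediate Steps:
n(S) = -4*S
K(q) = 2 + q**2 (K(q) = 5 + (-3 + q*q) = 5 + (-3 + q**2) = 2 + q**2)
t = -19 (t = (2 + (sqrt(2 + 0))**2) - 1*23 = (2 + (sqrt(2))**2) - 23 = (2 + 2) - 23 = 4 - 23 = -19)
(t*19)*n(4) = (-19*19)*(-4*4) = -361*(-16) = 5776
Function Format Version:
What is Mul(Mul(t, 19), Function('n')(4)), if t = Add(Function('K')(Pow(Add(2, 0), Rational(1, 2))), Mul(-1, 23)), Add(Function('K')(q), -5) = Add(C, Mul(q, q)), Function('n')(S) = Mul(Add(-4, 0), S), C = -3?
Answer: 5776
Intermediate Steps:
Function('n')(S) = Mul(-4, S)
Function('K')(q) = Add(2, Pow(q, 2)) (Function('K')(q) = Add(5, Add(-3, Mul(q, q))) = Add(5, Add(-3, Pow(q, 2))) = Add(2, Pow(q, 2)))
t = -19 (t = Add(Add(2, Pow(Pow(Add(2, 0), Rational(1, 2)), 2)), Mul(-1, 23)) = Add(Add(2, Pow(Pow(2, Rational(1, 2)), 2)), -23) = Add(Add(2, 2), -23) = Add(4, -23) = -19)
Mul(Mul(t, 19), Function('n')(4)) = Mul(Mul(-19, 19), Mul(-4, 4)) = Mul(-361, -16) = 5776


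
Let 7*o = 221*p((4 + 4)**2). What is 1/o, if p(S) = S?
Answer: 7/14144 ≈ 0.00049491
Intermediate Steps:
o = 14144/7 (o = (221*(4 + 4)**2)/7 = (221*8**2)/7 = (221*64)/7 = (1/7)*14144 = 14144/7 ≈ 2020.6)
1/o = 1/(14144/7) = 7/14144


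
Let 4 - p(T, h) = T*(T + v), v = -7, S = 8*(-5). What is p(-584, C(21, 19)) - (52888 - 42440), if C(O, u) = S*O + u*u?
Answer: -355588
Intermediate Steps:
S = -40
C(O, u) = u² - 40*O (C(O, u) = -40*O + u*u = -40*O + u² = u² - 40*O)
p(T, h) = 4 - T*(-7 + T) (p(T, h) = 4 - T*(T - 7) = 4 - T*(-7 + T))
p(-584, C(21, 19)) - (52888 - 42440) = (4 - 1*(-584)² + 7*(-584)) - (52888 - 42440) = (4 - 1*341056 - 4088) - 1*10448 = (4 - 341056 - 4088) - 10448 = -345140 - 10448 = -355588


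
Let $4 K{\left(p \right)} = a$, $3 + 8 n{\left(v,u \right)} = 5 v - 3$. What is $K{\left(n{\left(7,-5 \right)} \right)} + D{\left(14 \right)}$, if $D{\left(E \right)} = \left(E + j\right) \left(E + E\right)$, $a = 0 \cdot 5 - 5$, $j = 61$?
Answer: $\frac{8395}{4} \approx 2098.8$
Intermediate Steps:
$n{\left(v,u \right)} = - \frac{3}{4} + \frac{5 v}{8}$ ($n{\left(v,u \right)} = - \frac{3}{8} + \frac{5 v - 3}{8} = - \frac{3}{8} + \frac{-3 + 5 v}{8} = - \frac{3}{8} + \left(- \frac{3}{8} + \frac{5 v}{8}\right) = - \frac{3}{4} + \frac{5 v}{8}$)
$a = -5$ ($a = 0 - 5 = -5$)
$D{\left(E \right)} = 2 E \left(61 + E\right)$ ($D{\left(E \right)} = \left(E + 61\right) \left(E + E\right) = \left(61 + E\right) 2 E = 2 E \left(61 + E\right)$)
$K{\left(p \right)} = - \frac{5}{4}$ ($K{\left(p \right)} = \frac{1}{4} \left(-5\right) = - \frac{5}{4}$)
$K{\left(n{\left(7,-5 \right)} \right)} + D{\left(14 \right)} = - \frac{5}{4} + 2 \cdot 14 \left(61 + 14\right) = - \frac{5}{4} + 2 \cdot 14 \cdot 75 = - \frac{5}{4} + 2100 = \frac{8395}{4}$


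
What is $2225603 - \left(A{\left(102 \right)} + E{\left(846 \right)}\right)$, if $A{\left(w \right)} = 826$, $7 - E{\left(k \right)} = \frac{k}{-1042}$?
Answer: $\frac{1159104747}{521} \approx 2.2248 \cdot 10^{6}$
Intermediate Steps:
$E{\left(k \right)} = 7 + \frac{k}{1042}$ ($E{\left(k \right)} = 7 - \frac{k}{-1042} = 7 - k \left(- \frac{1}{1042}\right) = 7 - - \frac{k}{1042} = 7 + \frac{k}{1042}$)
$2225603 - \left(A{\left(102 \right)} + E{\left(846 \right)}\right) = 2225603 - \left(826 + \left(7 + \frac{1}{1042} \cdot 846\right)\right) = 2225603 - \left(826 + \left(7 + \frac{423}{521}\right)\right) = 2225603 - \left(826 + \frac{4070}{521}\right) = 2225603 - \frac{434416}{521} = \frac{1159104747}{521}$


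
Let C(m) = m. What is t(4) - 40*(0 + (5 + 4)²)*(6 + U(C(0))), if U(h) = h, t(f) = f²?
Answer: -19424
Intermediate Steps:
t(4) - 40*(0 + (5 + 4)²)*(6 + U(C(0))) = 4² - 40*(0 + (5 + 4)²)*(6 + 0) = 16 - 40*(0 + 9²)*6 = 16 - 40*(0 + 81)*6 = 16 - 3240*6 = 16 - 40*486 = 16 - 19440 = -19424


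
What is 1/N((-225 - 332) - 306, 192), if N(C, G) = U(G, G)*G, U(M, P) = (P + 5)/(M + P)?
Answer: 2/197 ≈ 0.010152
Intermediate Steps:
U(M, P) = (5 + P)/(M + P)
N(C, G) = 5/2 + G/2 (N(C, G) = ((5 + G)/(G + G))*G = ((5 + G)/((2*G)))*G = ((1/(2*G))*(5 + G))*G = ((5 + G)/(2*G))*G = 5/2 + G/2)
1/N((-225 - 332) - 306, 192) = 1/(5/2 + (½)*192) = 1/(5/2 + 96) = 1/(197/2) = 2/197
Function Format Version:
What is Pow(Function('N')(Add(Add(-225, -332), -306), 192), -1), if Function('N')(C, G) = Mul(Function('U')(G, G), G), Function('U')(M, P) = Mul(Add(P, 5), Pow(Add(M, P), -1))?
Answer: Rational(2, 197) ≈ 0.010152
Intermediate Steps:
Function('U')(M, P) = Mul(Pow(Add(M, P), -1), Add(5, P)) (Function('U')(M, P) = Mul(Add(5, P), Pow(Add(M, P), -1)) = Mul(Pow(Add(M, P), -1), Add(5, P)))
Function('N')(C, G) = Add(Rational(5, 2), Mul(Rational(1, 2), G)) (Function('N')(C, G) = Mul(Mul(Pow(Add(G, G), -1), Add(5, G)), G) = Mul(Mul(Pow(Mul(2, G), -1), Add(5, G)), G) = Mul(Mul(Mul(Rational(1, 2), Pow(G, -1)), Add(5, G)), G) = Mul(Mul(Rational(1, 2), Pow(G, -1), Add(5, G)), G) = Add(Rational(5, 2), Mul(Rational(1, 2), G)))
Pow(Function('N')(Add(Add(-225, -332), -306), 192), -1) = Pow(Add(Rational(5, 2), Mul(Rational(1, 2), 192)), -1) = Pow(Add(Rational(5, 2), 96), -1) = Pow(Rational(197, 2), -1) = Rational(2, 197)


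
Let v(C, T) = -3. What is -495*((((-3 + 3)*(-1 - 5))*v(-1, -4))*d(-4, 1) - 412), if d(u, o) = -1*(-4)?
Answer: 203940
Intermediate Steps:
d(u, o) = 4
-495*((((-3 + 3)*(-1 - 5))*v(-1, -4))*d(-4, 1) - 412) = -495*((((-3 + 3)*(-1 - 5))*(-3))*4 - 412) = -495*(((0*(-6))*(-3))*4 - 412) = -495*((0*(-3))*4 - 412) = -495*(0*4 - 412) = -495*(0 - 412) = -495*(-412) = 203940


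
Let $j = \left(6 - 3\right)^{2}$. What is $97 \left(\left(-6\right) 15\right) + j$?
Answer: $-8721$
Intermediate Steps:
$j = 9$ ($j = 3^{2} = 9$)
$97 \left(\left(-6\right) 15\right) + j = 97 \left(\left(-6\right) 15\right) + 9 = 97 \left(-90\right) + 9 = -8730 + 9 = -8721$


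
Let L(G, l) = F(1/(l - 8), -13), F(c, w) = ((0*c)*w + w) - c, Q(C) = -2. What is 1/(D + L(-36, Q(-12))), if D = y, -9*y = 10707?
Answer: -30/36077 ≈ -0.00083155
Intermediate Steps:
F(c, w) = w - c (F(c, w) = (0*w + w) - c = (0 + w) - c = w - c)
L(G, l) = -13 - 1/(-8 + l) (L(G, l) = -13 - 1/(l - 8) = -13 - 1/(-8 + l))
y = -3569/3 (y = -⅑*10707 = -3569/3 ≈ -1189.7)
D = -3569/3 ≈ -1189.7
1/(D + L(-36, Q(-12))) = 1/(-3569/3 + (103 - 13*(-2))/(-8 - 2)) = 1/(-3569/3 + (103 + 26)/(-10)) = 1/(-3569/3 - ⅒*129) = 1/(-3569/3 - 129/10) = 1/(-36077/30) = -30/36077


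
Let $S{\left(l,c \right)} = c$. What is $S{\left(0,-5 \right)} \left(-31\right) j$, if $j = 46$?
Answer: $7130$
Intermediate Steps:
$S{\left(0,-5 \right)} \left(-31\right) j = \left(-5\right) \left(-31\right) 46 = 155 \cdot 46 = 7130$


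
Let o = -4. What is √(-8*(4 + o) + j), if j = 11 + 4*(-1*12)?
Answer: I*√37 ≈ 6.0828*I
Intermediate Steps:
j = -37 (j = 11 + 4*(-12) = 11 - 48 = -37)
√(-8*(4 + o) + j) = √(-8*(4 - 4) - 37) = √(-8*0 - 37) = √(0 - 37) = √(-37) = I*√37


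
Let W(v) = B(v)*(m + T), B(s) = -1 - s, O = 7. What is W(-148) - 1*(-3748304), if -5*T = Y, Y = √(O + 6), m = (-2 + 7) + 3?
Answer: 3749480 - 147*√13/5 ≈ 3.7494e+6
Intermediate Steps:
m = 8 (m = 5 + 3 = 8)
Y = √13 (Y = √(7 + 6) = √13 ≈ 3.6056)
T = -√13/5 ≈ -0.72111
W(v) = (-1 - v)*(8 - √13/5)
W(-148) - 1*(-3748304) = -(1 - 148)*(40 - √13)/5 - 1*(-3748304) = -⅕*(-147)*(40 - √13) + 3748304 = (1176 - 147*√13/5) + 3748304 = 3749480 - 147*√13/5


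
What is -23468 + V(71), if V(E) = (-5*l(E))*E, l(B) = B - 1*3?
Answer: -47608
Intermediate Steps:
l(B) = -3 + B (l(B) = B - 3 = -3 + B)
V(E) = E*(15 - 5*E) (V(E) = (-5*(-3 + E))*E = (15 - 5*E)*E = E*(15 - 5*E))
-23468 + V(71) = -23468 + 5*71*(3 - 1*71) = -23468 + 5*71*(3 - 71) = -23468 + 5*71*(-68) = -23468 - 24140 = -47608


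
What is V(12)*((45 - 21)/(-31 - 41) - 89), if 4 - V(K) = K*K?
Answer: 37520/3 ≈ 12507.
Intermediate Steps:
V(K) = 4 - K**2 (V(K) = 4 - K*K = 4 - K**2)
V(12)*((45 - 21)/(-31 - 41) - 89) = (4 - 1*12**2)*((45 - 21)/(-31 - 41) - 89) = (4 - 1*144)*(24/(-72) - 89) = (4 - 144)*(24*(-1/72) - 89) = -140*(-1/3 - 89) = -140*(-268/3) = 37520/3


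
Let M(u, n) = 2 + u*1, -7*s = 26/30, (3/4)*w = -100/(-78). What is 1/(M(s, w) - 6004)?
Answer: -105/630223 ≈ -0.00016661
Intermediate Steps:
w = 200/117 (w = 4*(-100/(-78))/3 = 4*(-100*(-1/78))/3 = (4/3)*(50/39) = 200/117 ≈ 1.7094)
s = -13/105 (s = -26/(7*30) = -⅐*13/15 = -13/105 ≈ -0.12381)
M(u, n) = 2 + u
1/(M(s, w) - 6004) = 1/((2 - 13/105) - 6004) = 1/(197/105 - 6004) = 1/(-630223/105) = -105/630223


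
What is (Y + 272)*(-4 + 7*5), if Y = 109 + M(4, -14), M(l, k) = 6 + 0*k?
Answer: 11997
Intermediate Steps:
M(l, k) = 6 (M(l, k) = 6 + 0 = 6)
Y = 115 (Y = 109 + 6 = 115)
(Y + 272)*(-4 + 7*5) = (115 + 272)*(-4 + 7*5) = 387*(-4 + 35) = 387*31 = 11997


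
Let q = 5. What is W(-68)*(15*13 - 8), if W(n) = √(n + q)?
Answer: 561*I*√7 ≈ 1484.3*I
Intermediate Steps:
W(n) = √(5 + n) (W(n) = √(n + 5) = √(5 + n))
W(-68)*(15*13 - 8) = √(5 - 68)*(15*13 - 8) = √(-63)*(195 - 8) = (3*I*√7)*187 = 561*I*√7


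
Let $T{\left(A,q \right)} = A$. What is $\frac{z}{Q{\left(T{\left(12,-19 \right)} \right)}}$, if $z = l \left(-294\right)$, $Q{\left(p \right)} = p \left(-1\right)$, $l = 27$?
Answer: $\frac{1323}{2} \approx 661.5$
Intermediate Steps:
$Q{\left(p \right)} = - p$
$z = -7938$ ($z = 27 \left(-294\right) = -7938$)
$\frac{z}{Q{\left(T{\left(12,-19 \right)} \right)}} = - \frac{7938}{\left(-1\right) 12} = - \frac{7938}{-12} = \left(-7938\right) \left(- \frac{1}{12}\right) = \frac{1323}{2}$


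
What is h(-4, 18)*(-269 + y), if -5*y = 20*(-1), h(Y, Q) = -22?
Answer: 5830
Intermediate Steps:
y = 4 (y = -4*(-1) = -1/5*(-20) = 4)
h(-4, 18)*(-269 + y) = -22*(-269 + 4) = -22*(-265) = 5830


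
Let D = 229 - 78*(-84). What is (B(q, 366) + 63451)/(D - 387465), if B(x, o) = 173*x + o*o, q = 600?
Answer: -15853/20036 ≈ -0.79123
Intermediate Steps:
B(x, o) = o² + 173*x (B(x, o) = 173*x + o² = o² + 173*x)
D = 6781 (D = 229 + 6552 = 6781)
(B(q, 366) + 63451)/(D - 387465) = ((366² + 173*600) + 63451)/(6781 - 387465) = ((133956 + 103800) + 63451)/(-380684) = (237756 + 63451)*(-1/380684) = 301207*(-1/380684) = -15853/20036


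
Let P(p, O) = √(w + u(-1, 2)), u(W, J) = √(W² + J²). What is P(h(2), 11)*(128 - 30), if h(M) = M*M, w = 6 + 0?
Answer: 98*√(6 + √5) ≈ 281.25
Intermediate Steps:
w = 6
h(M) = M²
u(W, J) = √(J² + W²)
P(p, O) = √(6 + √5) (P(p, O) = √(6 + √(2² + (-1)²)) = √(6 + √(4 + 1)) = √(6 + √5))
P(h(2), 11)*(128 - 30) = √(6 + √5)*(128 - 30) = √(6 + √5)*98 = 98*√(6 + √5)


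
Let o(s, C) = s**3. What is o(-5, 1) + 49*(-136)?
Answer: -6789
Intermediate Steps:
o(-5, 1) + 49*(-136) = (-5)**3 + 49*(-136) = -125 - 6664 = -6789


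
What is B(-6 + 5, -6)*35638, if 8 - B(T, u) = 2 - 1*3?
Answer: 320742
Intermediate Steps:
B(T, u) = 9 (B(T, u) = 8 - (2 - 1*3) = 8 - (2 - 3) = 8 - 1*(-1) = 8 + 1 = 9)
B(-6 + 5, -6)*35638 = 9*35638 = 320742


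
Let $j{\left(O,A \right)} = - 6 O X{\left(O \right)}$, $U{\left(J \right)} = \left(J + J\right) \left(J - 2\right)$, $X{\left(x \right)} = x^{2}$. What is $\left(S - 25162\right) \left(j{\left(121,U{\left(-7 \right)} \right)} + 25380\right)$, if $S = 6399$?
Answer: $198962589318$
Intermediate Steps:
$U{\left(J \right)} = 2 J \left(-2 + J\right)$
$j{\left(O,A \right)} = - 6 O^{3}$ ($j{\left(O,A \right)} = - 6 O O^{2} = - 6 O^{3}$)
$\left(S - 25162\right) \left(j{\left(121,U{\left(-7 \right)} \right)} + 25380\right) = \left(6399 - 25162\right) \left(- 6 \cdot 121^{3} + 25380\right) = - 18763 \left(\left(-6\right) 1771561 + 25380\right) = - 18763 \left(-10629366 + 25380\right) = \left(-18763\right) \left(-10603986\right) = 198962589318$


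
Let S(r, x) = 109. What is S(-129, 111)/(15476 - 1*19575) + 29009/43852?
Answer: 114128023/179749348 ≈ 0.63493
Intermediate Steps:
S(-129, 111)/(15476 - 1*19575) + 29009/43852 = 109/(15476 - 1*19575) + 29009/43852 = 109/(15476 - 19575) + 29009*(1/43852) = 109/(-4099) + 29009/43852 = 109*(-1/4099) + 29009/43852 = -109/4099 + 29009/43852 = 114128023/179749348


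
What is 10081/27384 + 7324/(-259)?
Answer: -28278491/1013208 ≈ -27.910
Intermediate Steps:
10081/27384 + 7324/(-259) = 10081*(1/27384) + 7324*(-1/259) = 10081/27384 - 7324/259 = -28278491/1013208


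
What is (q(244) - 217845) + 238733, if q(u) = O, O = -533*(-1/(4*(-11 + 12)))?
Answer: 84085/4 ≈ 21021.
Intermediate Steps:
O = 533/4 (O = -533/(1*(-4)) = -533/(-4) = -533*(-¼) = 533/4 ≈ 133.25)
q(u) = 533/4
(q(244) - 217845) + 238733 = (533/4 - 217845) + 238733 = -870847/4 + 238733 = 84085/4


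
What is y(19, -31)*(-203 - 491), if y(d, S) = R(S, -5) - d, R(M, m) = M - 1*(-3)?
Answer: 32618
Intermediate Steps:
R(M, m) = 3 + M (R(M, m) = M + 3 = 3 + M)
y(d, S) = 3 + S - d (y(d, S) = (3 + S) - d = 3 + S - d)
y(19, -31)*(-203 - 491) = (3 - 31 - 1*19)*(-203 - 491) = (3 - 31 - 19)*(-694) = -47*(-694) = 32618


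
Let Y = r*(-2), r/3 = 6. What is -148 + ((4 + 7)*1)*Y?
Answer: -544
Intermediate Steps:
r = 18 (r = 3*6 = 18)
Y = -36 (Y = 18*(-2) = -36)
-148 + ((4 + 7)*1)*Y = -148 + ((4 + 7)*1)*(-36) = -148 + (11*1)*(-36) = -148 + 11*(-36) = -148 - 396 = -544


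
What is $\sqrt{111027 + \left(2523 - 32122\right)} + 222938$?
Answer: $222938 + 2 \sqrt{20357} \approx 2.2322 \cdot 10^{5}$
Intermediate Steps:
$\sqrt{111027 + \left(2523 - 32122\right)} + 222938 = \sqrt{111027 - 29599} + 222938 = \sqrt{81428} + 222938 = 2 \sqrt{20357} + 222938 = 222938 + 2 \sqrt{20357}$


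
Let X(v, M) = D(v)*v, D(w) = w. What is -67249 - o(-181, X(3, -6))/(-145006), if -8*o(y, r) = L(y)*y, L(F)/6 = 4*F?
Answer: -9751606777/145006 ≈ -67250.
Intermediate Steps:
L(F) = 24*F (L(F) = 6*(4*F) = 24*F)
X(v, M) = v² (X(v, M) = v*v = v²)
o(y, r) = -3*y² (o(y, r) = -24*y*y/8 = -3*y²)
-67249 - o(-181, X(3, -6))/(-145006) = -67249 - (-3*(-181)²)/(-145006) = -67249 - (-3*32761)*(-1)/145006 = -67249 - (-98283)*(-1)/145006 = -67249 - 1*98283/145006 = -67249 - 98283/145006 = -9751606777/145006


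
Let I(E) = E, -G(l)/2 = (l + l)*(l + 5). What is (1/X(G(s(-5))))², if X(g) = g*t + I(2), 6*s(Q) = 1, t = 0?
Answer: ¼ ≈ 0.25000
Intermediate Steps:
s(Q) = ⅙ (s(Q) = (⅙)*1 = ⅙)
G(l) = -4*l*(5 + l) (G(l) = -2*(l + l)*(l + 5) = -2*2*l*(5 + l) = -4*l*(5 + l))
X(g) = 2 (X(g) = g*0 + 2 = 0 + 2 = 2)
(1/X(G(s(-5))))² = (1/2)² = (½)² = ¼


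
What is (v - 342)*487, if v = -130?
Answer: -229864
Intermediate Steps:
(v - 342)*487 = (-130 - 342)*487 = -472*487 = -229864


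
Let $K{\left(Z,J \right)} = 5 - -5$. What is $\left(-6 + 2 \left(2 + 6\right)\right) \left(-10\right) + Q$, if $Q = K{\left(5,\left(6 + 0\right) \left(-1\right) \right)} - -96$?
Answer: $6$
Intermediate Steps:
$K{\left(Z,J \right)} = 10$ ($K{\left(Z,J \right)} = 5 + 5 = 10$)
$Q = 106$ ($Q = 10 - -96 = 10 + 96 = 106$)
$\left(-6 + 2 \left(2 + 6\right)\right) \left(-10\right) + Q = \left(-6 + 2 \left(2 + 6\right)\right) \left(-10\right) + 106 = \left(-6 + 2 \cdot 8\right) \left(-10\right) + 106 = \left(-6 + 16\right) \left(-10\right) + 106 = 10 \left(-10\right) + 106 = -100 + 106 = 6$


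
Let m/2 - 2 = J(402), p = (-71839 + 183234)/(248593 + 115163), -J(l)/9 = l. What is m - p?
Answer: -2630794787/363756 ≈ -7232.3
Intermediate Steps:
J(l) = -9*l
p = 111395/363756 ≈ 0.30624
m = -7232 (m = 4 + 2*(-9*402) = 4 + 2*(-3618) = 4 - 7236 = -7232)
m - p = -7232 - 1*111395/363756 = -7232 - 111395/363756 = -2630794787/363756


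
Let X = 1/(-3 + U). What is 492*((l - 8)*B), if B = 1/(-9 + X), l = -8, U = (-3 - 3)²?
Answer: 32472/37 ≈ 877.62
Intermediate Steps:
U = 36 (U = (-6)² = 36)
X = 1/33 (X = 1/(-3 + 36) = 1/33 ≈ 0.030303)
B = -33/296 (B = 1/(-9 + 1/33) = 1/(-296/33) = -33/296 ≈ -0.11149)
492*((l - 8)*B) = 492*((-8 - 8)*(-33/296)) = 492*(-16*(-33/296)) = 492*(66/37) = 32472/37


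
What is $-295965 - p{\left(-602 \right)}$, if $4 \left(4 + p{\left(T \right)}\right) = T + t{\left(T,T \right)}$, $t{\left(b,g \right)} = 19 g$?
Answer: $-292951$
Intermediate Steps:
$p{\left(T \right)} = -4 + 5 T$ ($p{\left(T \right)} = -4 + \frac{T + 19 T}{4} = -4 + \frac{20 T}{4} = -4 + 5 T$)
$-295965 - p{\left(-602 \right)} = -295965 - \left(-4 + 5 \left(-602\right)\right) = -295965 - \left(-4 - 3010\right) = -295965 - -3014 = -295965 + 3014 = -292951$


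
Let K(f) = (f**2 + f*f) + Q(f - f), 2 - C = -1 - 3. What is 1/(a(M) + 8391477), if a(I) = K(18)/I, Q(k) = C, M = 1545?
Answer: 515/4321610873 ≈ 1.1917e-7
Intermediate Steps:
C = 6 (C = 2 - (-1 - 3) = 2 - 1*(-4) = 2 + 4 = 6)
Q(k) = 6
K(f) = 6 + 2*f**2 (K(f) = (f**2 + f*f) + 6 = (f**2 + f**2) + 6 = 2*f**2 + 6 = 6 + 2*f**2)
a(I) = 654/I (a(I) = (6 + 2*18**2)/I = (6 + 2*324)/I = (6 + 648)/I = 654/I)
1/(a(M) + 8391477) = 1/(654/1545 + 8391477) = 1/(654*(1/1545) + 8391477) = 1/(218/515 + 8391477) = 1/(4321610873/515) = 515/4321610873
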